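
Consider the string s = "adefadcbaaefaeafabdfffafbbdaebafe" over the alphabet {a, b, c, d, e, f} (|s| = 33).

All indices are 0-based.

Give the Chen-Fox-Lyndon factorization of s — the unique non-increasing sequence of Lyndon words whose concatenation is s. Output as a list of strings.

emit factor 1: 'adef' (i=0, period=4)
emit factor 2: 'adcb' (i=4, period=4)
emit factor 3: 'aaefaeafabdfffafbbdaebafe' (i=8, period=25)

["adef", "adcb", "aaefaeafabdfffafbbdaebafe"]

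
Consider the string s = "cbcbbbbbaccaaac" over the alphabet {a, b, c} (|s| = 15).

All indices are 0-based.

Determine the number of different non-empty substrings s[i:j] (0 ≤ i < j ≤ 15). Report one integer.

99

rank→(start, suffix):
  0 → (11, 'aaac')
  1 → (12, 'aac')
  2 → (13, 'ac')
  3 → (8, 'accaaac')
  4 → (7, 'baccaaac')
  5 → (6, 'bbaccaaac')
  6 → (5, 'bbbaccaaac')
  7 → (4, 'bbbbaccaaac')
  8 → (3, 'bbbbbaccaaac')
  9 → (1, 'bcbbbbbaccaaac')
  10 → (14, 'c')
  11 → (10, 'caaac')
  12 → (2, 'cbbbbbaccaaac')
  13 → (0, 'cbcbbbbbaccaaac')
  14 → (9, 'ccaaac')

SA = [11, 12, 13, 8, 7, 6, 5, 4, 3, 1, 14, 10, 2, 0, 9]
[i] adj suffixes → lcp
  [1] 11/12 → 2 ('aa')
  [2] 12/13 → 1 ('a')
  [3] 13/8 → 2 ('ac')
  [4] 8/7 → 0 ('')
  [5] 7/6 → 1 ('b')
  [6] 6/5 → 2 ('bb')
  [7] 5/4 → 3 ('bbb')
  [8] 4/3 → 4 ('bbbb')
  [9] 3/1 → 1 ('b')
  [10] 1/14 → 0 ('')
  [11] 14/10 → 1 ('c')
  [12] 10/2 → 1 ('c')
  [13] 2/0 → 2 ('cb')
  [14] 0/9 → 1 ('c')

n(n+1)/2 = 15·16/2 = 120
Σ LCP = 0 + 2 + 1 + 2 + 0 + 1 + 2 + 3 + 4 + 1 + 0 + 1 + 1 + 2 + 1 = 21
distinct = 120 − 21 = 99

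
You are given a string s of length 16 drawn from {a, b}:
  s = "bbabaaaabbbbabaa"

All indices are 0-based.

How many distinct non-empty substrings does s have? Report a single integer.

99

rank | idx | suffix
   0 |  15 | a
   1 |  14 | aa
   2 |   4 | aaaabbbbabaa
   3 |   5 | aaabbbbabaa
   4 |   6 | aabbbbabaa
   5 |  12 | abaa
   6 |   2 | abaaaabbbbabaa
   7 |   7 | abbbbabaa
   8 |  13 | baa
   9 |   3 | baaaabbbbabaa
  10 |  11 | babaa
  11 |   1 | babaaaabbbbabaa
  12 |  10 | bbabaa
  13 |   0 | bbabaaaabbbbabaa
  14 |   9 | bbbabaa
  15 |   8 | bbbbabaa

SA = [15, 14, 4, 5, 6, 12, 2, 7, 13, 3, 11, 1, 10, 0, 9, 8]
rank  pair      lcp
   1  s[15:],s[14:]  1  'a'
   2  s[14:],s[4:]  2  'aa'
   3  s[4:],s[5:]  3  'aaa'
   4  s[5:],s[6:]  2  'aa'
   5  s[6:],s[12:]  1  'a'
   6  s[12:],s[2:]  4  'abaa'
   7  s[2:],s[7:]  2  'ab'
   8  s[7:],s[13:]  0  ''
   9  s[13:],s[3:]  3  'baa'
  10  s[3:],s[11:]  2  'ba'
  11  s[11:],s[1:]  5  'babaa'
  12  s[1:],s[10:]  1  'b'
  13  s[10:],s[0:]  6  'bbabaa'
  14  s[0:],s[9:]  2  'bb'
  15  s[9:],s[8:]  3  'bbb'

n(n+1)/2 = 16·17/2 = 136
Σ LCP = 0 + 1 + 2 + 3 + 2 + 1 + 4 + 2 + 0 + 3 + 2 + 5 + 1 + 6 + 2 + 3 = 37
distinct = 136 − 37 = 99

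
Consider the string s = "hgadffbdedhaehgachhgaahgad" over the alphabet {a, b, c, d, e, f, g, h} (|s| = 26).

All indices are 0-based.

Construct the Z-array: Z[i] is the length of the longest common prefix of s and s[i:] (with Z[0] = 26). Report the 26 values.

Z[0]=26
i=1: outside box; Z[1]=0
i=2: outside box; Z[2]=0
i=3: outside box; Z[3]=0
i=4: outside box; Z[4]=0
i=5: outside box; Z[5]=0
i=6: outside box; Z[6]=0
i=7: outside box; Z[7]=0
i=8: outside box; Z[8]=0
i=9: outside box; Z[9]=0
i=10: outside box; Z[10]=1 extend→box=[10,11)
i=11: outside box; Z[11]=0
i=12: outside box; Z[12]=0
i=13: outside box; Z[13]=3 extend→box=[13,16)
i=14: min(r-i=2, Z[1]=0)=0; Z[14]=0
i=15: min(r-i=1, Z[2]=0)=0; Z[15]=0
i=16: outside box; Z[16]=0
i=17: outside box; Z[17]=1 extend→box=[17,18)
i=18: outside box; Z[18]=3 extend→box=[18,21)
i=19: min(r-i=2, Z[1]=0)=0; Z[19]=0
i=20: min(r-i=1, Z[2]=0)=0; Z[20]=0
i=21: outside box; Z[21]=0
i=22: outside box; Z[22]=4 extend→box=[22,26)
i=23: min(r-i=3, Z[1]=0)=0; Z[23]=0
i=24: min(r-i=2, Z[2]=0)=0; Z[24]=0
i=25: min(r-i=1, Z[3]=0)=0; Z[25]=0

[26, 0, 0, 0, 0, 0, 0, 0, 0, 0, 1, 0, 0, 3, 0, 0, 0, 1, 3, 0, 0, 0, 4, 0, 0, 0]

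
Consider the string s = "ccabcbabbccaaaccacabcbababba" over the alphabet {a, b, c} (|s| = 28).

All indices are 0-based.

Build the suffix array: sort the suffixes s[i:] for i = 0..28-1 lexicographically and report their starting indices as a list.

[27, 11, 12, 22, 24, 6, 18, 2, 16, 13, 26, 21, 23, 5, 25, 7, 19, 3, 8, 10, 17, 1, 15, 20, 4, 9, 0, 14]

rank→(start, suffix):
  0 → (27, 'a')
  1 → (11, 'aaaccacabcbababba')
  2 → (12, 'aaccacabcbababba')
  3 → (22, 'ababba')
  4 → (24, 'abba')
  5 → (6, 'abbccaaaccacabcbababba')
  6 → (18, 'abcbababba')
  7 → (2, 'abcbabbccaaaccacabcbababba')
  8 → (16, 'acabcbababba')
  9 → (13, 'accacabcbababba')
  10 → (26, 'ba')
  11 → (21, 'bababba')
  12 → (23, 'babba')
  13 → (5, 'babbccaaaccacabcbababba')
  14 → (25, 'bba')
  15 → (7, 'bbccaaaccacabcbababba')
  16 → (19, 'bcbababba')
  17 → (3, 'bcbabbccaaaccacabcbababba')
  18 → (8, 'bccaaaccacabcbababba')
  19 → (10, 'caaaccacabcbababba')
  20 → (17, 'cabcbababba')
  21 → (1, 'cabcbabbccaaaccacabcbababba')
  22 → (15, 'cacabcbababba')
  23 → (20, 'cbababba')
  24 → (4, 'cbabbccaaaccacabcbababba')
  25 → (9, 'ccaaaccacabcbababba')
  26 → (0, 'ccabcbabbccaaaccacabcbababba')
  27 → (14, 'ccacabcbababba')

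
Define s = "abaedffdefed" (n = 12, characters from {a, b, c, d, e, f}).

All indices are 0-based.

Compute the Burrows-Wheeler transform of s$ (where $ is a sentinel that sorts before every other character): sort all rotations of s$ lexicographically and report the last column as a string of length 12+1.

d$baefefadfed

rank  rotation       last
    0  $abaedffdefed  d
    1  abaedffdefed$  $
    2  aedffdefed$ab  b
    3  baedffdefed$a  a
    4  d$abaedffdefe  e
    5  defed$abaedff  f
    6  dffdefed$abae  e
    7  ed$abaedffdef  f
    8  edffdefed$aba  a
    9  efed$abaedffd  d
   10  fdefed$abaedf  f
   11  fed$abaedffde  e
   12  ffdefed$abaed  d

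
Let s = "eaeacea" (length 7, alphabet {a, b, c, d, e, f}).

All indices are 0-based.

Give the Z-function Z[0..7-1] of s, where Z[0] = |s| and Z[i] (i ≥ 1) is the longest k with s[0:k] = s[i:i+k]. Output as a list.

Z[0]=7
i=1: i≥r, start 0; Z[1]=0
i=2: i≥r, start 0; Z[2]=2 extend→box=[2,4)
i=3: min(r-i=1, Z[1]=0)=0; Z[3]=0
i=4: i≥r, start 0; Z[4]=0
i=5: i≥r, start 0; Z[5]=2 extend→box=[5,7)
i=6: min(r-i=1, Z[1]=0)=0; Z[6]=0

[7, 0, 2, 0, 0, 2, 0]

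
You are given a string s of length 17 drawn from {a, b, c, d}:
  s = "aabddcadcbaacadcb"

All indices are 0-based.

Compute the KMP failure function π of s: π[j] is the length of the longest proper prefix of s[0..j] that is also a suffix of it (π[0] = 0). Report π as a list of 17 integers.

[0, 1, 0, 0, 0, 0, 1, 0, 0, 0, 1, 2, 0, 1, 0, 0, 0]

π[0] = 0
j=1 s[j]='a': π[1]=1 (border 'a')
j=2 s[j]='b': k: 1→0; π[2]=0 (border '')
j=3 s[j]='d': π[3]=0 (border '')
j=4 s[j]='d': π[4]=0 (border '')
j=5 s[j]='c': π[5]=0 (border '')
j=6 s[j]='a': π[6]=1 (border 'a')
j=7 s[j]='d': k: 1→0; π[7]=0 (border '')
j=8 s[j]='c': π[8]=0 (border '')
j=9 s[j]='b': π[9]=0 (border '')
j=10 s[j]='a': π[10]=1 (border 'a')
j=11 s[j]='a': π[11]=2 (border 'aa')
j=12 s[j]='c': k: 2→1→0; π[12]=0 (border '')
j=13 s[j]='a': π[13]=1 (border 'a')
j=14 s[j]='d': k: 1→0; π[14]=0 (border '')
j=15 s[j]='c': π[15]=0 (border '')
j=16 s[j]='b': π[16]=0 (border '')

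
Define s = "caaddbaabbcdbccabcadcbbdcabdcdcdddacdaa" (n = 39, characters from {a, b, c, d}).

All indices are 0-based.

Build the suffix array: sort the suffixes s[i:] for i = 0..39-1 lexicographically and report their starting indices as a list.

rank | idx | suffix
   0 |  38 | a
   1 |  37 | aa
   2 |   6 | aabbcdbccabcadcbbdcabdcdcdddacdaa
   3 |   1 | aaddbaabbcdbccabcadcbbdcabdcdcdddacdaa
   4 |   7 | abbcdbccabcadcbbdcabdcdcdddacdaa
   5 |  15 | abcadcbbdcabdcdcdddacdaa
   6 |  25 | abdcdcdddacdaa
   7 |  34 | acdaa
   8 |  18 | adcbbdcabdcdcdddacdaa
   9 |   2 | addbaabbcdbccabcadcbbdcabdcdcdddacdaa
  10 |   5 | baabbcdbccabcadcbbdcabdcdcdddacdaa
  11 |   8 | bbcdbccabcadcbbdcabdcdcdddacdaa
  12 |  21 | bbdcabdcdcdddacdaa
  13 |  16 | bcadcbbdcabdcdcdddacdaa
  14 |  12 | bccabcadcbbdcabdcdcdddacdaa
  15 |   9 | bcdbccabcadcbbdcabdcdcdddacdaa
  16 |  22 | bdcabdcdcdddacdaa
  17 |  26 | bdcdcdddacdaa
  18 |   0 | caaddbaabbcdbccabcadcbbdcabdcdcdddacdaa
  19 |  14 | cabcadcbbdcabdcdcdddacdaa
  20 |  24 | cabdcdcdddacdaa
  21 |  17 | cadcbbdcabdcdcdddacdaa
  22 |  20 | cbbdcabdcdcdddacdaa
  23 |  13 | ccabcadcbbdcabdcdcdddacdaa
  24 |  35 | cdaa
  25 |  10 | cdbccabcadcbbdcabdcdcdddacdaa
  26 |  28 | cdcdddacdaa
  27 |  30 | cdddacdaa
  28 |  36 | daa
  29 |  33 | dacdaa
  30 |   4 | dbaabbcdbccabcadcbbdcabdcdcdddacdaa
  31 |  11 | dbccabcadcbbdcabdcdcdddacdaa
  32 |  23 | dcabdcdcdddacdaa
  33 |  19 | dcbbdcabdcdcdddacdaa
  34 |  27 | dcdcdddacdaa
  35 |  29 | dcdddacdaa
  36 |  32 | ddacdaa
  37 |   3 | ddbaabbcdbccabcadcbbdcabdcdcdddacdaa
  38 |  31 | dddacdaa

[38, 37, 6, 1, 7, 15, 25, 34, 18, 2, 5, 8, 21, 16, 12, 9, 22, 26, 0, 14, 24, 17, 20, 13, 35, 10, 28, 30, 36, 33, 4, 11, 23, 19, 27, 29, 32, 3, 31]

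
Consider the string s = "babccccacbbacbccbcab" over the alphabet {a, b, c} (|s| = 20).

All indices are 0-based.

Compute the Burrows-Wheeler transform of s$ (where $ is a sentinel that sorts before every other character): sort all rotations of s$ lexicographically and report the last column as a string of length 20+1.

rank  rotation               last
    0  $babccccacbbacbccbcab  b
    1  ab$babccccacbbacbccbc  c
    2  abccccacbbacbccbcab$b  b
    3  acbbacbccbcab$babcccc  c
    4  acbccbcab$babccccacbb  b
    5  b$babccccacbbacbccbca  a
    6  babccccacbbacbccbcab$  $
    7  bacbccbcab$babccccacb  b
    8  bbacbccbcab$babccccac  c
    9  bcab$babccccacbbacbcc  c
   10  bccbcab$babccccacbbac  c
   11  bccccacbbacbccbcab$ba  a
   12  cab$babccccacbbacbccb  b
   13  cacbbacbccbcab$babccc  c
   14  cbbacbccbcab$babcccca  a
   15  cbcab$babccccacbbacbc  c
   16  cbccbcab$babccccacbba  a
   17  ccacbbacbccbcab$babcc  c
   18  ccbcab$babccccacbbacb  b
   19  cccacbbacbccbcab$babc  c
   20  ccccacbbacbccbcab$bab  b

bcbcba$bcccabcacacbcb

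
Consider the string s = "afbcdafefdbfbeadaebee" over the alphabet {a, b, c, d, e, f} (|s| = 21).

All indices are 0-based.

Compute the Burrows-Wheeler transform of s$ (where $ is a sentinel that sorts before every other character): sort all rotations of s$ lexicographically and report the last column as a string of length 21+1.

rank  rotation                last
    0  $afbcdafefdbfbeadaebee  e
    1  adaebee$afbcdafefdbfbe  e
    2  aebee$afbcdafefdbfbead  d
    3  afbcdafefdbfbeadaebee$  $
    4  afefdbfbeadaebee$afbcd  d
    5  bcdafefdbfbeadaebee$af  f
    6  beadaebee$afbcdafefdbf  f
    7  bee$afbcdafefdbfbeadae  e
    8  bfbeadaebee$afbcdafefd  d
    9  cdafefdbfbeadaebee$afb  b
   10  daebee$afbcdafefdbfbea  a
   11  dafefdbfbeadaebee$afbc  c
   12  dbfbeadaebee$afbcdafef  f
   13  e$afbcdafefdbfbeadaebe  e
   14  eadaebee$afbcdafefdbfb  b
   15  ebee$afbcdafefdbfbeada  a
   16  ee$afbcdafefdbfbeadaeb  b
   17  efdbfbeadaebee$afbcdaf  f
   18  fbcdafefdbfbeadaebee$a  a
   19  fbeadaebee$afbcdafefdb  b
   20  fdbfbeadaebee$afbcdafe  e
   21  fefdbfbeadaebee$afbcda  a

eed$dffedbacfebabfabea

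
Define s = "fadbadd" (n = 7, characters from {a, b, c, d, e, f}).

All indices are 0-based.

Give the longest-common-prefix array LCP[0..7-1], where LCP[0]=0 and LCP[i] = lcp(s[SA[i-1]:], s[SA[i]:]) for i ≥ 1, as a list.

rank→(start, suffix):
  0 → (1, 'adbadd')
  1 → (4, 'add')
  2 → (3, 'badd')
  3 → (6, 'd')
  4 → (2, 'dbadd')
  5 → (5, 'dd')
  6 → (0, 'fadbadd')

SA = [1, 4, 3, 6, 2, 5, 0]
[i] adj suffixes → lcp
  [1] 1/4 → 2 ('ad')
  [2] 4/3 → 0 ('')
  [3] 3/6 → 0 ('')
  [4] 6/2 → 1 ('d')
  [5] 2/5 → 1 ('d')
  [6] 5/0 → 0 ('')

[0, 2, 0, 0, 1, 1, 0]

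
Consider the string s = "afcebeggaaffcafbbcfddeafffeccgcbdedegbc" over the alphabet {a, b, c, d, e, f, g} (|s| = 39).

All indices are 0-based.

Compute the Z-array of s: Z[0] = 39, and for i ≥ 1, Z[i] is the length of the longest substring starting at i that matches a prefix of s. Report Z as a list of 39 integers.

Z[0]=39
i=1: i≥r, start 0; Z[1]=0
i=2: i≥r, start 0; Z[2]=0
i=3: i≥r, start 0; Z[3]=0
i=4: i≥r, start 0; Z[4]=0
i=5: i≥r, start 0; Z[5]=0
i=6: i≥r, start 0; Z[6]=0
i=7: i≥r, start 0; Z[7]=0
i=8: i≥r, start 0; Z[8]=1 grow→box=[8,9)
i=9: i≥r, start 0; Z[9]=2 grow→box=[9,11)
i=10: min(r-i=1, Z[1]=0)=0; Z[10]=0
i=11: i≥r, start 0; Z[11]=0
i=12: i≥r, start 0; Z[12]=0
i=13: i≥r, start 0; Z[13]=2 grow→box=[13,15)
i=14: min(r-i=1, Z[1]=0)=0; Z[14]=0
i=15: i≥r, start 0; Z[15]=0
i=16: i≥r, start 0; Z[16]=0
i=17: i≥r, start 0; Z[17]=0
i=18: i≥r, start 0; Z[18]=0
i=19: i≥r, start 0; Z[19]=0
i=20: i≥r, start 0; Z[20]=0
i=21: i≥r, start 0; Z[21]=0
i=22: i≥r, start 0; Z[22]=2 grow→box=[22,24)
i=23: min(r-i=1, Z[1]=0)=0; Z[23]=0
i=24: i≥r, start 0; Z[24]=0
i=25: i≥r, start 0; Z[25]=0
i=26: i≥r, start 0; Z[26]=0
i=27: i≥r, start 0; Z[27]=0
i=28: i≥r, start 0; Z[28]=0
i=29: i≥r, start 0; Z[29]=0
i=30: i≥r, start 0; Z[30]=0
i=31: i≥r, start 0; Z[31]=0
i=32: i≥r, start 0; Z[32]=0
i=33: i≥r, start 0; Z[33]=0
i=34: i≥r, start 0; Z[34]=0
i=35: i≥r, start 0; Z[35]=0
i=36: i≥r, start 0; Z[36]=0
i=37: i≥r, start 0; Z[37]=0
i=38: i≥r, start 0; Z[38]=0

[39, 0, 0, 0, 0, 0, 0, 0, 1, 2, 0, 0, 0, 2, 0, 0, 0, 0, 0, 0, 0, 0, 2, 0, 0, 0, 0, 0, 0, 0, 0, 0, 0, 0, 0, 0, 0, 0, 0]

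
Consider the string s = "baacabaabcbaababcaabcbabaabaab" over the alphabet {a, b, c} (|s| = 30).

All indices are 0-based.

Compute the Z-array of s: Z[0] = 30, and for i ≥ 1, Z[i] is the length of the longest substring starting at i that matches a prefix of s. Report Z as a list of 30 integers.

[30, 0, 0, 0, 0, 3, 0, 0, 1, 0, 3, 0, 0, 2, 0, 1, 0, 0, 0, 1, 0, 2, 0, 3, 0, 0, 3, 0, 0, 1]

Z[0]=30
i=1: i≥r, start 0; Z[1]=0
i=2: i≥r, start 0; Z[2]=0
i=3: i≥r, start 0; Z[3]=0
i=4: i≥r, start 0; Z[4]=0
i=5: i≥r, start 0; Z[5]=3 grow→box=[5,8)
i=6: min(r-i=2, Z[1]=0)=0; Z[6]=0
i=7: min(r-i=1, Z[2]=0)=0; Z[7]=0
i=8: i≥r, start 0; Z[8]=1 grow→box=[8,9)
i=9: i≥r, start 0; Z[9]=0
i=10: i≥r, start 0; Z[10]=3 grow→box=[10,13)
i=11: min(r-i=2, Z[1]=0)=0; Z[11]=0
i=12: min(r-i=1, Z[2]=0)=0; Z[12]=0
i=13: i≥r, start 0; Z[13]=2 grow→box=[13,15)
i=14: min(r-i=1, Z[1]=0)=0; Z[14]=0
i=15: i≥r, start 0; Z[15]=1 grow→box=[15,16)
i=16: i≥r, start 0; Z[16]=0
i=17: i≥r, start 0; Z[17]=0
i=18: i≥r, start 0; Z[18]=0
i=19: i≥r, start 0; Z[19]=1 grow→box=[19,20)
i=20: i≥r, start 0; Z[20]=0
i=21: i≥r, start 0; Z[21]=2 grow→box=[21,23)
i=22: min(r-i=1, Z[1]=0)=0; Z[22]=0
i=23: i≥r, start 0; Z[23]=3 grow→box=[23,26)
i=24: min(r-i=2, Z[1]=0)=0; Z[24]=0
i=25: min(r-i=1, Z[2]=0)=0; Z[25]=0
i=26: i≥r, start 0; Z[26]=3 grow→box=[26,29)
i=27: min(r-i=2, Z[1]=0)=0; Z[27]=0
i=28: min(r-i=1, Z[2]=0)=0; Z[28]=0
i=29: i≥r, start 0; Z[29]=1 grow→box=[29,30)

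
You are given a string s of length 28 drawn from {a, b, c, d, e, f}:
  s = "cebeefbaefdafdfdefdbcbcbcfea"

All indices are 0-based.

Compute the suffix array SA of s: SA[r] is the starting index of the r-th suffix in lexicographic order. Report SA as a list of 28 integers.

[27, 7, 11, 6, 19, 21, 23, 2, 20, 22, 0, 24, 10, 18, 15, 13, 26, 1, 3, 4, 8, 16, 5, 9, 17, 14, 12, 25]

rank→(start, suffix):
  0 → (27, 'a')
  1 → (7, 'aefdafdfdefdbcbcbcfea')
  2 → (11, 'afdfdefdbcbcbcfea')
  3 → (6, 'baefdafdfdefdbcbcbcfea')
  4 → (19, 'bcbcbcfea')
  5 → (21, 'bcbcfea')
  6 → (23, 'bcfea')
  7 → (2, 'beefbaefdafdfdefdbcbcbcfea')
  8 → (20, 'cbcbcfea')
  9 → (22, 'cbcfea')
  10 → (0, 'cebeefbaefdafdfdefdbcbcbcfea')
  11 → (24, 'cfea')
  12 → (10, 'dafdfdefdbcbcbcfea')
  13 → (18, 'dbcbcbcfea')
  14 → (15, 'defdbcbcbcfea')
  15 → (13, 'dfdefdbcbcbcfea')
  16 → (26, 'ea')
  17 → (1, 'ebeefbaefdafdfdefdbcbcbcfea')
  18 → (3, 'eefbaefdafdfdefdbcbcbcfea')
  19 → (4, 'efbaefdafdfdefdbcbcbcfea')
  20 → (8, 'efdafdfdefdbcbcbcfea')
  21 → (16, 'efdbcbcbcfea')
  22 → (5, 'fbaefdafdfdefdbcbcbcfea')
  23 → (9, 'fdafdfdefdbcbcbcfea')
  24 → (17, 'fdbcbcbcfea')
  25 → (14, 'fdefdbcbcbcfea')
  26 → (12, 'fdfdefdbcbcbcfea')
  27 → (25, 'fea')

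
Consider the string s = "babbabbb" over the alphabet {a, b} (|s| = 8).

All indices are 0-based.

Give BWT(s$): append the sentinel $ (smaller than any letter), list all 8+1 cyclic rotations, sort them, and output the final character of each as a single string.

bbbb$bbaa

rank  rotation   last
    0  $babbabbb  b
    1  abbabbb$b  b
    2  abbb$babb  b
    3  b$babbabb  b
    4  babbabbb$  $
    5  babbb$bab  b
    6  bb$babbab  b
    7  bbabbb$ba  a
    8  bbb$babba  a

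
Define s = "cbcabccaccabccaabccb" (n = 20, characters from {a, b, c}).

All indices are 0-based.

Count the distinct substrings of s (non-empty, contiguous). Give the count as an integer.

167

sorted suffixes:
  #0 SA[0]=14  'aabccb'
  #1 SA[1]=10  'abccaabccb'
  #2 SA[2]=3  'abccaccabccaabccb'
  #3 SA[3]=15  'abccb'
  #4 SA[4]=7  'accabccaabccb'
  #5 SA[5]=19  'b'
  #6 SA[6]=1  'bcabccaccabccaabccb'
  #7 SA[7]=11  'bccaabccb'
  #8 SA[8]=4  'bccaccabccaabccb'
  #9 SA[9]=16  'bccb'
  #10 SA[10]=13  'caabccb'
  #11 SA[11]=9  'cabccaabccb'
  #12 SA[12]=2  'cabccaccabccaabccb'
  #13 SA[13]=6  'caccabccaabccb'
  #14 SA[14]=18  'cb'
  #15 SA[15]=0  'cbcabccaccabccaabccb'
  #16 SA[16]=12  'ccaabccb'
  #17 SA[17]=8  'ccabccaabccb'
  #18 SA[18]=5  'ccaccabccaabccb'
  #19 SA[19]=17  'ccb'

SA = [14, 10, 3, 15, 7, 19, 1, 11, 4, 16, 13, 9, 2, 6, 18, 0, 12, 8, 5, 17]
i: (SA[i-1],SA[i]) lcp shared
  1: (14,10) 1 'a'
  2: (10,3) 5 'abcca'
  3: (3,15) 4 'abcc'
  4: (15,7) 1 'a'
  5: (7,19) 0 ''
  6: (19,1) 1 'b'
  7: (1,11) 2 'bc'
  8: (11,4) 4 'bcca'
  9: (4,16) 3 'bcc'
  10: (16,13) 0 ''
  11: (13,9) 2 'ca'
  12: (9,2) 6 'cabcca'
  13: (2,6) 2 'ca'
  14: (6,18) 1 'c'
  15: (18,0) 2 'cb'
  16: (0,12) 1 'c'
  17: (12,8) 3 'cca'
  18: (8,5) 3 'cca'
  19: (5,17) 2 'cc'

n(n+1)/2 = 20·21/2 = 210
Σ LCP = 0 + 1 + 5 + 4 + 1 + 0 + 1 + 2 + 4 + 3 + 0 + 2 + 6 + 2 + 1 + 2 + 1 + 3 + 3 + 2 = 43
distinct = 210 − 43 = 167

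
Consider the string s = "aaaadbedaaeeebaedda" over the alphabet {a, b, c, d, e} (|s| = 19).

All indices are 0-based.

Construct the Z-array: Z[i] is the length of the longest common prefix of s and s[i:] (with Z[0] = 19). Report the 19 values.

Z[0]=19
i=1: i≥r, start 0; Z[1]=3 extend→box=[1,4)
i=2: min(r-i=2, Z[1]=3)=2; Z[2]=2
i=3: min(r-i=1, Z[2]=2)=1; Z[3]=1
i=4: i≥r, start 0; Z[4]=0
i=5: i≥r, start 0; Z[5]=0
i=6: i≥r, start 0; Z[6]=0
i=7: i≥r, start 0; Z[7]=0
i=8: i≥r, start 0; Z[8]=2 extend→box=[8,10)
i=9: min(r-i=1, Z[1]=3)=1; Z[9]=1
i=10: i≥r, start 0; Z[10]=0
i=11: i≥r, start 0; Z[11]=0
i=12: i≥r, start 0; Z[12]=0
i=13: i≥r, start 0; Z[13]=0
i=14: i≥r, start 0; Z[14]=1 extend→box=[14,15)
i=15: i≥r, start 0; Z[15]=0
i=16: i≥r, start 0; Z[16]=0
i=17: i≥r, start 0; Z[17]=0
i=18: i≥r, start 0; Z[18]=1 extend→box=[18,19)

[19, 3, 2, 1, 0, 0, 0, 0, 2, 1, 0, 0, 0, 0, 1, 0, 0, 0, 1]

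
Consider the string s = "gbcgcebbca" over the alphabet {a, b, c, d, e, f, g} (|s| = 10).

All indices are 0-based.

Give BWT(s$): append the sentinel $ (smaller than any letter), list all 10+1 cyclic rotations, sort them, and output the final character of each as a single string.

acebgbgbc$c

rank  rotation     last
    0  $gbcgcebbca  a
    1  a$gbcgcebbc  c
    2  bbca$gbcgce  e
    3  bca$gbcgceb  b
    4  bcgcebbca$g  g
    5  ca$gbcgcebb  b
    6  cebbca$gbcg  g
    7  cgcebbca$gb  b
    8  ebbca$gbcgc  c
    9  gbcgcebbca$  $
   10  gcebbca$gbc  c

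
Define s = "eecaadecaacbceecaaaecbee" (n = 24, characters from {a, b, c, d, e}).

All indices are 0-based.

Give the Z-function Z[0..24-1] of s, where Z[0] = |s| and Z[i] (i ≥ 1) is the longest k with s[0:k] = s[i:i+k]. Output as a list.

Z[0]=24
i=1: fresh scan; Z[1]=1 extend→box=[1,2)
i=2: fresh scan; Z[2]=0
i=3: fresh scan; Z[3]=0
i=4: fresh scan; Z[4]=0
i=5: fresh scan; Z[5]=0
i=6: fresh scan; Z[6]=1 extend→box=[6,7)
i=7: fresh scan; Z[7]=0
i=8: fresh scan; Z[8]=0
i=9: fresh scan; Z[9]=0
i=10: fresh scan; Z[10]=0
i=11: fresh scan; Z[11]=0
i=12: fresh scan; Z[12]=0
i=13: fresh scan; Z[13]=5 extend→box=[13,18)
i=14: min(r-i=4, Z[1]=1)=1; Z[14]=1
i=15: min(r-i=3, Z[2]=0)=0; Z[15]=0
i=16: min(r-i=2, Z[3]=0)=0; Z[16]=0
i=17: min(r-i=1, Z[4]=0)=0; Z[17]=0
i=18: fresh scan; Z[18]=0
i=19: fresh scan; Z[19]=1 extend→box=[19,20)
i=20: fresh scan; Z[20]=0
i=21: fresh scan; Z[21]=0
i=22: fresh scan; Z[22]=2 extend→box=[22,24)
i=23: min(r-i=1, Z[1]=1)=1; Z[23]=1

[24, 1, 0, 0, 0, 0, 1, 0, 0, 0, 0, 0, 0, 5, 1, 0, 0, 0, 0, 1, 0, 0, 2, 1]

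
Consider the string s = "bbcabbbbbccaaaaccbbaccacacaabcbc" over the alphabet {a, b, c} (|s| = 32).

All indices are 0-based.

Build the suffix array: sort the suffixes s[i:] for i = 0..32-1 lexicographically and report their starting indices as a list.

rank | idx | suffix
   0 |  11 | aaaaccbbaccacacaabcbc
   1 |  12 | aaaccbbaccacacaabcbc
   2 |  26 | aabcbc
   3 |  13 | aaccbbaccacacaabcbc
   4 |   3 | abbbbbccaaaaccbbaccacacaabcbc
   5 |  27 | abcbc
   6 |  24 | acaabcbc
   7 |  22 | acacaabcbc
   8 |  19 | accacacaabcbc
   9 |  14 | accbbaccacacaabcbc
  10 |  18 | baccacacaabcbc
  11 |  17 | bbaccacacaabcbc
  12 |   4 | bbbbbccaaaaccbbaccacacaabcbc
  13 |   5 | bbbbccaaaaccbbaccacacaabcbc
  14 |   6 | bbbccaaaaccbbaccacacaabcbc
  15 |   0 | bbcabbbbbccaaaaccbbaccacacaabcbc
  16 |   7 | bbccaaaaccbbaccacacaabcbc
  17 |  30 | bc
  18 |   1 | bcabbbbbccaaaaccbbaccacacaabcbc
  19 |  28 | bcbc
  20 |   8 | bccaaaaccbbaccacacaabcbc
  21 |  31 | c
  22 |  10 | caaaaccbbaccacacaabcbc
  23 |  25 | caabcbc
  24 |   2 | cabbbbbccaaaaccbbaccacacaabcbc
  25 |  23 | cacaabcbc
  26 |  21 | cacacaabcbc
  27 |  16 | cbbaccacacaabcbc
  28 |  29 | cbc
  29 |   9 | ccaaaaccbbaccacacaabcbc
  30 |  20 | ccacacaabcbc
  31 |  15 | ccbbaccacacaabcbc

[11, 12, 26, 13, 3, 27, 24, 22, 19, 14, 18, 17, 4, 5, 6, 0, 7, 30, 1, 28, 8, 31, 10, 25, 2, 23, 21, 16, 29, 9, 20, 15]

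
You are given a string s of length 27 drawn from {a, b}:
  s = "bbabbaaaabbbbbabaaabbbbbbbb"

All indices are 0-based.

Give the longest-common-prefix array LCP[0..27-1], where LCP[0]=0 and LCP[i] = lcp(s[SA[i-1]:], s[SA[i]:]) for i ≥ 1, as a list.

[0, 3, 8, 2, 7, 1, 2, 3, 6, 0, 1, 4, 2, 3, 1, 2, 3, 4, 2, 3, 3, 4, 4, 5, 5, 6, 7]

rank→(start, suffix):
  0 → (5, 'aaaabbbbbabaaabbbbbbbb')
  1 → (6, 'aaabbbbbabaaabbbbbbbb')
  2 → (16, 'aaabbbbbbbb')
  3 → (7, 'aabbbbbabaaabbbbbbbb')
  4 → (17, 'aabbbbbbbb')
  5 → (14, 'abaaabbbbbbbb')
  6 → (2, 'abbaaaabbbbbabaaabbbbbbbb')
  7 → (8, 'abbbbbabaaabbbbbbbb')
  8 → (18, 'abbbbbbbb')
  9 → (26, 'b')
  10 → (4, 'baaaabbbbbabaaabbbbbbbb')
  11 → (15, 'baaabbbbbbbb')
  12 → (13, 'babaaabbbbbbbb')
  13 → (1, 'babbaaaabbbbbabaaabbbbbbbb')
  14 → (25, 'bb')
  15 → (3, 'bbaaaabbbbbabaaabbbbbbbb')
  16 → (12, 'bbabaaabbbbbbbb')
  17 → (0, 'bbabbaaaabbbbbabaaabbbbbbbb')
  18 → (24, 'bbb')
  19 → (11, 'bbbabaaabbbbbbbb')
  20 → (23, 'bbbb')
  21 → (10, 'bbbbabaaabbbbbbbb')
  22 → (22, 'bbbbb')
  23 → (9, 'bbbbbabaaabbbbbbbb')
  24 → (21, 'bbbbbb')
  25 → (20, 'bbbbbbb')
  26 → (19, 'bbbbbbbb')

SA = [5, 6, 16, 7, 17, 14, 2, 8, 18, 26, 4, 15, 13, 1, 25, 3, 12, 0, 24, 11, 23, 10, 22, 9, 21, 20, 19]
[i] adj suffixes → lcp
  [1] 5/6 → 3 ('aaa')
  [2] 6/16 → 8 ('aaabbbbb')
  [3] 16/7 → 2 ('aa')
  [4] 7/17 → 7 ('aabbbbb')
  [5] 17/14 → 1 ('a')
  [6] 14/2 → 2 ('ab')
  [7] 2/8 → 3 ('abb')
  [8] 8/18 → 6 ('abbbbb')
  [9] 18/26 → 0 ('')
  [10] 26/4 → 1 ('b')
  [11] 4/15 → 4 ('baaa')
  [12] 15/13 → 2 ('ba')
  [13] 13/1 → 3 ('bab')
  [14] 1/25 → 1 ('b')
  [15] 25/3 → 2 ('bb')
  [16] 3/12 → 3 ('bba')
  [17] 12/0 → 4 ('bbab')
  [18] 0/24 → 2 ('bb')
  [19] 24/11 → 3 ('bbb')
  [20] 11/23 → 3 ('bbb')
  [21] 23/10 → 4 ('bbbb')
  [22] 10/22 → 4 ('bbbb')
  [23] 22/9 → 5 ('bbbbb')
  [24] 9/21 → 5 ('bbbbb')
  [25] 21/20 → 6 ('bbbbbb')
  [26] 20/19 → 7 ('bbbbbbb')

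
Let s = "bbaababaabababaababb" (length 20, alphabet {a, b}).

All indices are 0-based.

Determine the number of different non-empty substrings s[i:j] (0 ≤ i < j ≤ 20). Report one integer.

134

rank→(start, suffix):
  0 → (2, 'aababaabababaababb')
  1 → (7, 'aabababaababb')
  2 → (14, 'aababb')
  3 → (5, 'abaabababaababb')
  4 → (12, 'abaababb')
  5 → (3, 'ababaabababaababb')
  6 → (10, 'ababaababb')
  7 → (8, 'abababaababb')
  8 → (15, 'ababb')
  9 → (17, 'abb')
  10 → (19, 'b')
  11 → (1, 'baababaabababaababb')
  12 → (6, 'baabababaababb')
  13 → (13, 'baababb')
  14 → (4, 'babaabababaababb')
  15 → (11, 'babaababb')
  16 → (9, 'bababaababb')
  17 → (16, 'babb')
  18 → (18, 'bb')
  19 → (0, 'bbaababaabababaababb')

SA = [2, 7, 14, 5, 12, 3, 10, 8, 15, 17, 19, 1, 6, 13, 4, 11, 9, 16, 18, 0]
rank  pair      lcp
   1  s[2:],s[7:]  6  'aababa'
   2  s[7:],s[14:]  5  'aabab'
   3  s[14:],s[5:]  1  'a'
   4  s[5:],s[12:]  7  'abaabab'
   5  s[12:],s[3:]  3  'aba'
   6  s[3:],s[10:]  9  'ababaabab'
   7  s[10:],s[8:]  5  'ababa'
   8  s[8:],s[15:]  4  'abab'
   9  s[15:],s[17:]  2  'ab'
  10  s[17:],s[19:]  0  ''
  11  s[19:],s[1:]  1  'b'
  12  s[1:],s[6:]  7  'baababa'
  13  s[6:],s[13:]  6  'baabab'
  14  s[13:],s[4:]  2  'ba'
  15  s[4:],s[11:]  8  'babaabab'
  16  s[11:],s[9:]  4  'baba'
  17  s[9:],s[16:]  3  'bab'
  18  s[16:],s[18:]  1  'b'
  19  s[18:],s[0:]  2  'bb'

n(n+1)/2 = 20·21/2 = 210
Σ LCP = 0 + 6 + 5 + 1 + 7 + 3 + 9 + 5 + 4 + 2 + 0 + 1 + 7 + 6 + 2 + 8 + 4 + 3 + 1 + 2 = 76
distinct = 210 − 76 = 134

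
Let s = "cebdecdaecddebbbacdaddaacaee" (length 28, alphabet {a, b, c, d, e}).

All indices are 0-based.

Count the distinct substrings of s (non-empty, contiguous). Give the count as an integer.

rank | idx | suffix
   0 |  22 | aacaee
   1 |  23 | acaee
   2 |  16 | acdaddaacaee
   3 |  19 | addaacaee
   4 |   7 | aecddebbbacdaddaacaee
   5 |  25 | aee
   6 |  15 | bacdaddaacaee
   7 |  14 | bbacdaddaacaee
   8 |  13 | bbbacdaddaacaee
   9 |   2 | bdecdaecddebbbacdaddaacaee
  10 |  24 | caee
  11 |  17 | cdaddaacaee
  12 |   5 | cdaecddebbbacdaddaacaee
  13 |   9 | cddebbbacdaddaacaee
  14 |   0 | cebdecdaecddebbbacdaddaacaee
  15 |  21 | daacaee
  16 |  18 | daddaacaee
  17 |   6 | daecddebbbacdaddaacaee
  18 |  20 | ddaacaee
  19 |  10 | ddebbbacdaddaacaee
  20 |  11 | debbbacdaddaacaee
  21 |   3 | decdaecddebbbacdaddaacaee
  22 |  27 | e
  23 |  12 | ebbbacdaddaacaee
  24 |   1 | ebdecdaecddebbbacdaddaacaee
  25 |   4 | ecdaecddebbbacdaddaacaee
  26 |   8 | ecddebbbacdaddaacaee
  27 |  26 | ee

SA = [22, 23, 16, 19, 7, 25, 15, 14, 13, 2, 24, 17, 5, 9, 0, 21, 18, 6, 20, 10, 11, 3, 27, 12, 1, 4, 8, 26]
[i] adj suffixes → lcp
  [1] 22/23 → 1 ('a')
  [2] 23/16 → 2 ('ac')
  [3] 16/19 → 1 ('a')
  [4] 19/7 → 1 ('a')
  [5] 7/25 → 2 ('ae')
  [6] 25/15 → 0 ('')
  [7] 15/14 → 1 ('b')
  [8] 14/13 → 2 ('bb')
  [9] 13/2 → 1 ('b')
  [10] 2/24 → 0 ('')
  [11] 24/17 → 1 ('c')
  [12] 17/5 → 3 ('cda')
  [13] 5/9 → 2 ('cd')
  [14] 9/0 → 1 ('c')
  [15] 0/21 → 0 ('')
  [16] 21/18 → 2 ('da')
  [17] 18/6 → 2 ('da')
  [18] 6/20 → 1 ('d')
  [19] 20/10 → 2 ('dd')
  [20] 10/11 → 1 ('d')
  [21] 11/3 → 2 ('de')
  [22] 3/27 → 0 ('')
  [23] 27/12 → 1 ('e')
  [24] 12/1 → 2 ('eb')
  [25] 1/4 → 1 ('e')
  [26] 4/8 → 3 ('ecd')
  [27] 8/26 → 1 ('e')

n(n+1)/2 = 28·29/2 = 406
Σ LCP = 0 + 1 + 2 + 1 + 1 + 2 + 0 + 1 + 2 + 1 + 0 + 1 + 3 + 2 + 1 + 0 + 2 + 2 + 1 + 2 + 1 + 2 + 0 + 1 + 2 + 1 + 3 + 1 = 36
distinct = 406 − 36 = 370

370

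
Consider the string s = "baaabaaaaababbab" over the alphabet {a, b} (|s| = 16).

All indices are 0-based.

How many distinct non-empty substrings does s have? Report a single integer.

rank→(start, suffix):
  0 → (5, 'aaaaababbab')
  1 → (6, 'aaaababbab')
  2 → (1, 'aaabaaaaababbab')
  3 → (7, 'aaababbab')
  4 → (2, 'aabaaaaababbab')
  5 → (8, 'aababbab')
  6 → (14, 'ab')
  7 → (3, 'abaaaaababbab')
  8 → (9, 'ababbab')
  9 → (11, 'abbab')
  10 → (15, 'b')
  11 → (4, 'baaaaababbab')
  12 → (0, 'baaabaaaaababbab')
  13 → (13, 'bab')
  14 → (10, 'babbab')
  15 → (12, 'bbab')

SA = [5, 6, 1, 7, 2, 8, 14, 3, 9, 11, 15, 4, 0, 13, 10, 12]
[i] adj suffixes → lcp
  [1] 5/6 → 4 ('aaaa')
  [2] 6/1 → 3 ('aaa')
  [3] 1/7 → 5 ('aaaba')
  [4] 7/2 → 2 ('aa')
  [5] 2/8 → 4 ('aaba')
  [6] 8/14 → 1 ('a')
  [7] 14/3 → 2 ('ab')
  [8] 3/9 → 3 ('aba')
  [9] 9/11 → 2 ('ab')
  [10] 11/15 → 0 ('')
  [11] 15/4 → 1 ('b')
  [12] 4/0 → 4 ('baaa')
  [13] 0/13 → 2 ('ba')
  [14] 13/10 → 3 ('bab')
  [15] 10/12 → 1 ('b')

n(n+1)/2 = 16·17/2 = 136
Σ LCP = 0 + 4 + 3 + 5 + 2 + 4 + 1 + 2 + 3 + 2 + 0 + 1 + 4 + 2 + 3 + 1 = 37
distinct = 136 − 37 = 99

99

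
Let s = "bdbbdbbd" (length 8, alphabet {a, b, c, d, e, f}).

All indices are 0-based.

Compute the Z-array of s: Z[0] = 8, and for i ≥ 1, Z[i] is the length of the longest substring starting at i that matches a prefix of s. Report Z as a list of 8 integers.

[8, 0, 1, 5, 0, 1, 2, 0]

Z[0]=8
i=1: i≥r, start 0; Z[1]=0
i=2: i≥r, start 0; Z[2]=1 scan→box=[2,3)
i=3: i≥r, start 0; Z[3]=5 scan→box=[3,8)
i=4: min(r-i=4, Z[1]=0)=0; Z[4]=0
i=5: min(r-i=3, Z[2]=1)=1; Z[5]=1
i=6: min(r-i=2, Z[3]=5)=2; Z[6]=2
i=7: min(r-i=1, Z[4]=0)=0; Z[7]=0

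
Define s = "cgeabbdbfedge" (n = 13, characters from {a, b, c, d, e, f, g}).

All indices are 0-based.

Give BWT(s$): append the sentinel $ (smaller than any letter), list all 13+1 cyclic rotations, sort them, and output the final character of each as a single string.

rank  rotation        last
    0  $cgeabbdbfedge  e
    1  abbdbfedge$cge  e
    2  bbdbfedge$cgea  a
    3  bdbfedge$cgeab  b
    4  bfedge$cgeabbd  d
    5  cgeabbdbfedge$  $
    6  dbfedge$cgeabb  b
    7  dge$cgeabbdbfe  e
    8  e$cgeabbdbfedg  g
    9  eabbdbfedge$cg  g
   10  edge$cgeabbdbf  f
   11  fedge$cgeabbdb  b
   12  ge$cgeabbdbfed  d
   13  geabbdbfedge$c  c

eeabd$beggfbdc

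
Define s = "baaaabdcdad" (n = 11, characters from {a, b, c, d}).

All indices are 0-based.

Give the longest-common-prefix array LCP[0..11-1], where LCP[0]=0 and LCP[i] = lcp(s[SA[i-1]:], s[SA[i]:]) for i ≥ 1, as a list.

rank→(start, suffix):
  0 → (1, 'aaaabdcdad')
  1 → (2, 'aaabdcdad')
  2 → (3, 'aabdcdad')
  3 → (4, 'abdcdad')
  4 → (9, 'ad')
  5 → (0, 'baaaabdcdad')
  6 → (5, 'bdcdad')
  7 → (7, 'cdad')
  8 → (10, 'd')
  9 → (8, 'dad')
  10 → (6, 'dcdad')

SA = [1, 2, 3, 4, 9, 0, 5, 7, 10, 8, 6]
[i] adj suffixes → lcp
  [1] 1/2 → 3 ('aaa')
  [2] 2/3 → 2 ('aa')
  [3] 3/4 → 1 ('a')
  [4] 4/9 → 1 ('a')
  [5] 9/0 → 0 ('')
  [6] 0/5 → 1 ('b')
  [7] 5/7 → 0 ('')
  [8] 7/10 → 0 ('')
  [9] 10/8 → 1 ('d')
  [10] 8/6 → 1 ('d')

[0, 3, 2, 1, 1, 0, 1, 0, 0, 1, 1]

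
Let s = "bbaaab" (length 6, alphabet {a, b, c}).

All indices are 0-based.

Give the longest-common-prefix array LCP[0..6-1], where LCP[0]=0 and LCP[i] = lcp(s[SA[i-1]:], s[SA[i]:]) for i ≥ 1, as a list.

sorted suffixes:
  #0 SA[0]=2  'aaab'
  #1 SA[1]=3  'aab'
  #2 SA[2]=4  'ab'
  #3 SA[3]=5  'b'
  #4 SA[4]=1  'baaab'
  #5 SA[5]=0  'bbaaab'

SA = [2, 3, 4, 5, 1, 0]
[i] adj suffixes → lcp
  [1] 2/3 → 2 ('aa')
  [2] 3/4 → 1 ('a')
  [3] 4/5 → 0 ('')
  [4] 5/1 → 1 ('b')
  [5] 1/0 → 1 ('b')

[0, 2, 1, 0, 1, 1]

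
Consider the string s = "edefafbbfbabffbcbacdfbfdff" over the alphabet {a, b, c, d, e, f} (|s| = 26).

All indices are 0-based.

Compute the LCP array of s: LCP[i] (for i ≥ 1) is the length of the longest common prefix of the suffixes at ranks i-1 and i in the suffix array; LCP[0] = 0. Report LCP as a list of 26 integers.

[0, 1, 1, 0, 2, 1, 1, 1, 2, 2, 0, 1, 0, 1, 2, 0, 1, 0, 1, 1, 2, 2, 2, 1, 1, 2]

rank | idx | suffix
   0 |  10 | abffbcbacdfbfdff
   1 |  17 | acdfbfdff
   2 |   4 | afbbfbabffbcbacdfbfdff
   3 |   9 | babffbcbacdfbfdff
   4 |  16 | bacdfbfdff
   5 |   6 | bbfbabffbcbacdfbfdff
   6 |  14 | bcbacdfbfdff
   7 |   7 | bfbabffbcbacdfbfdff
   8 |  21 | bfdff
   9 |  11 | bffbcbacdfbfdff
  10 |  15 | cbacdfbfdff
  11 |  18 | cdfbfdff
  12 |   1 | defafbbfbabffbcbacdfbfdff
  13 |  19 | dfbfdff
  14 |  23 | dff
  15 |   0 | edefafbbfbabffbcbacdfbfdff
  16 |   2 | efafbbfbabffbcbacdfbfdff
  17 |  25 | f
  18 |   3 | fafbbfbabffbcbacdfbfdff
  19 |   8 | fbabffbcbacdfbfdff
  20 |   5 | fbbfbabffbcbacdfbfdff
  21 |  13 | fbcbacdfbfdff
  22 |  20 | fbfdff
  23 |  22 | fdff
  24 |  24 | ff
  25 |  12 | ffbcbacdfbfdff

SA = [10, 17, 4, 9, 16, 6, 14, 7, 21, 11, 15, 18, 1, 19, 23, 0, 2, 25, 3, 8, 5, 13, 20, 22, 24, 12]
[i] adj suffixes → lcp
  [1] 10/17 → 1 ('a')
  [2] 17/4 → 1 ('a')
  [3] 4/9 → 0 ('')
  [4] 9/16 → 2 ('ba')
  [5] 16/6 → 1 ('b')
  [6] 6/14 → 1 ('b')
  [7] 14/7 → 1 ('b')
  [8] 7/21 → 2 ('bf')
  [9] 21/11 → 2 ('bf')
  [10] 11/15 → 0 ('')
  [11] 15/18 → 1 ('c')
  [12] 18/1 → 0 ('')
  [13] 1/19 → 1 ('d')
  [14] 19/23 → 2 ('df')
  [15] 23/0 → 0 ('')
  [16] 0/2 → 1 ('e')
  [17] 2/25 → 0 ('')
  [18] 25/3 → 1 ('f')
  [19] 3/8 → 1 ('f')
  [20] 8/5 → 2 ('fb')
  [21] 5/13 → 2 ('fb')
  [22] 13/20 → 2 ('fb')
  [23] 20/22 → 1 ('f')
  [24] 22/24 → 1 ('f')
  [25] 24/12 → 2 ('ff')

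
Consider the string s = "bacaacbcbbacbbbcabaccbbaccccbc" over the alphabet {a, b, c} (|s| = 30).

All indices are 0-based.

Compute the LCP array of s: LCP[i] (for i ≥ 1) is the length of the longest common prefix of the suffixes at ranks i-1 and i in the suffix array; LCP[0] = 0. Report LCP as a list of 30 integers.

rank | idx | suffix
   0 |   3 | aacbcbbacbbbcabaccbbaccccbc
   1 |  16 | abaccbbaccccbc
   2 |   1 | acaacbcbbacbbbcabaccbbaccccbc
   3 |  10 | acbbbcabaccbbaccccbc
   4 |   4 | acbcbbacbbbcabaccbbaccccbc
   5 |  18 | accbbaccccbc
   6 |  23 | accccbc
   7 |   0 | bacaacbcbbacbbbcabaccbbaccccbc
   8 |   9 | bacbbbcabaccbbaccccbc
   9 |  17 | baccbbaccccbc
  10 |  22 | baccccbc
  11 |   8 | bbacbbbcabaccbbaccccbc
  12 |  21 | bbaccccbc
  13 |  12 | bbbcabaccbbaccccbc
  14 |  13 | bbcabaccbbaccccbc
  15 |  28 | bc
  16 |  14 | bcabaccbbaccccbc
  17 |   6 | bcbbacbbbcabaccbbaccccbc
  18 |  29 | c
  19 |   2 | caacbcbbacbbbcabaccbbaccccbc
  20 |  15 | cabaccbbaccccbc
  21 |   7 | cbbacbbbcabaccbbaccccbc
  22 |  20 | cbbaccccbc
  23 |  11 | cbbbcabaccbbaccccbc
  24 |  27 | cbc
  25 |   5 | cbcbbacbbbcabaccbbaccccbc
  26 |  19 | ccbbaccccbc
  27 |  26 | ccbc
  28 |  25 | cccbc
  29 |  24 | ccccbc

SA = [3, 16, 1, 10, 4, 18, 23, 0, 9, 17, 22, 8, 21, 12, 13, 28, 14, 6, 29, 2, 15, 7, 20, 11, 27, 5, 19, 26, 25, 24]
rank  pair      lcp
   1  s[3:],s[16:]  1  'a'
   2  s[16:],s[1:]  1  'a'
   3  s[1:],s[10:]  2  'ac'
   4  s[10:],s[4:]  3  'acb'
   5  s[4:],s[18:]  2  'ac'
   6  s[18:],s[23:]  3  'acc'
   7  s[23:],s[0:]  0  ''
   8  s[0:],s[9:]  3  'bac'
   9  s[9:],s[17:]  3  'bac'
  10  s[17:],s[22:]  4  'bacc'
  11  s[22:],s[8:]  1  'b'
  12  s[8:],s[21:]  4  'bbac'
  13  s[21:],s[12:]  2  'bb'
  14  s[12:],s[13:]  2  'bb'
  15  s[13:],s[28:]  1  'b'
  16  s[28:],s[14:]  2  'bc'
  17  s[14:],s[6:]  2  'bc'
  18  s[6:],s[29:]  0  ''
  19  s[29:],s[2:]  1  'c'
  20  s[2:],s[15:]  2  'ca'
  21  s[15:],s[7:]  1  'c'
  22  s[7:],s[20:]  5  'cbbac'
  23  s[20:],s[11:]  3  'cbb'
  24  s[11:],s[27:]  2  'cb'
  25  s[27:],s[5:]  3  'cbc'
  26  s[5:],s[19:]  1  'c'
  27  s[19:],s[26:]  3  'ccb'
  28  s[26:],s[25:]  2  'cc'
  29  s[25:],s[24:]  3  'ccc'

[0, 1, 1, 2, 3, 2, 3, 0, 3, 3, 4, 1, 4, 2, 2, 1, 2, 2, 0, 1, 2, 1, 5, 3, 2, 3, 1, 3, 2, 3]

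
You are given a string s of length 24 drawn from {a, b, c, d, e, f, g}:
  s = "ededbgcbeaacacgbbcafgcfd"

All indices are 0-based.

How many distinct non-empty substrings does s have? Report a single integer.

279

sorted suffixes:
  #0 SA[0]=9  'aacacgbbcafgcfd'
  #1 SA[1]=10  'acacgbbcafgcfd'
  #2 SA[2]=12  'acgbbcafgcfd'
  #3 SA[3]=18  'afgcfd'
  #4 SA[4]=15  'bbcafgcfd'
  #5 SA[5]=16  'bcafgcfd'
  #6 SA[6]=7  'beaacacgbbcafgcfd'
  #7 SA[7]=4  'bgcbeaacacgbbcafgcfd'
  #8 SA[8]=11  'cacgbbcafgcfd'
  #9 SA[9]=17  'cafgcfd'
  #10 SA[10]=6  'cbeaacacgbbcafgcfd'
  #11 SA[11]=21  'cfd'
  #12 SA[12]=13  'cgbbcafgcfd'
  #13 SA[13]=23  'd'
  #14 SA[14]=3  'dbgcbeaacacgbbcafgcfd'
  #15 SA[15]=1  'dedbgcbeaacacgbbcafgcfd'
  #16 SA[16]=8  'eaacacgbbcafgcfd'
  #17 SA[17]=2  'edbgcbeaacacgbbcafgcfd'
  #18 SA[18]=0  'ededbgcbeaacacgbbcafgcfd'
  #19 SA[19]=22  'fd'
  #20 SA[20]=19  'fgcfd'
  #21 SA[21]=14  'gbbcafgcfd'
  #22 SA[22]=5  'gcbeaacacgbbcafgcfd'
  #23 SA[23]=20  'gcfd'

SA = [9, 10, 12, 18, 15, 16, 7, 4, 11, 17, 6, 21, 13, 23, 3, 1, 8, 2, 0, 22, 19, 14, 5, 20]
rank  pair      lcp
   1  s[9:],s[10:]  1  'a'
   2  s[10:],s[12:]  2  'ac'
   3  s[12:],s[18:]  1  'a'
   4  s[18:],s[15:]  0  ''
   5  s[15:],s[16:]  1  'b'
   6  s[16:],s[7:]  1  'b'
   7  s[7:],s[4:]  1  'b'
   8  s[4:],s[11:]  0  ''
   9  s[11:],s[17:]  2  'ca'
  10  s[17:],s[6:]  1  'c'
  11  s[6:],s[21:]  1  'c'
  12  s[21:],s[13:]  1  'c'
  13  s[13:],s[23:]  0  ''
  14  s[23:],s[3:]  1  'd'
  15  s[3:],s[1:]  1  'd'
  16  s[1:],s[8:]  0  ''
  17  s[8:],s[2:]  1  'e'
  18  s[2:],s[0:]  2  'ed'
  19  s[0:],s[22:]  0  ''
  20  s[22:],s[19:]  1  'f'
  21  s[19:],s[14:]  0  ''
  22  s[14:],s[5:]  1  'g'
  23  s[5:],s[20:]  2  'gc'

n(n+1)/2 = 24·25/2 = 300
Σ LCP = 0 + 1 + 2 + 1 + 0 + 1 + 1 + 1 + 0 + 2 + 1 + 1 + 1 + 0 + 1 + 1 + 0 + 1 + 2 + 0 + 1 + 0 + 1 + 2 = 21
distinct = 300 − 21 = 279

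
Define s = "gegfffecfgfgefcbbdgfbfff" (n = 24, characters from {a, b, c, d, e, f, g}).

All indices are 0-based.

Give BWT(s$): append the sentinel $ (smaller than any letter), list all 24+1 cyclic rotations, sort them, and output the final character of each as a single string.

rank  rotation                   last
    0  $gegfffecfgfgefcbbdgfbfff  f
    1  bbdgfbfff$gegfffecfgfgefc  c
    2  bdgfbfff$gegfffecfgfgefcb  b
    3  bfff$gegfffecfgfgefcbbdgf  f
    4  cbbdgfbfff$gegfffecfgfgef  f
    5  cfgfgefcbbdgfbfff$gegfffe  e
    6  dgfbfff$gegfffecfgfgefcbb  b
    7  ecfgfgefcbbdgfbfff$gegfff  f
    8  efcbbdgfbfff$gegfffecfgfg  g
    9  egfffecfgfgefcbbdgfbfff$g  g
   10  f$gegfffecfgfgefcbbdgfbff  f
   11  fbfff$gegfffecfgfgefcbbdg  g
   12  fcbbdgfbfff$gegfffecfgfge  e
   13  fecfgfgefcbbdgfbfff$gegff  f
   14  ff$gegfffecfgfgefcbbdgfbf  f
   15  ffecfgfgefcbbdgfbfff$gegf  f
   16  fff$gegfffecfgfgefcbbdgfb  b
   17  fffecfgfgefcbbdgfbfff$geg  g
   18  fgefcbbdgfbfff$gegfffecfg  g
   19  fgfgefcbbdgfbfff$gegfffec  c
   20  gefcbbdgfbfff$gegfffecfgf  f
   21  gegfffecfgfgefcbbdgfbfff$  $
   22  gfbfff$gegfffecfgfgefcbbd  d
   23  gfffecfgfgefcbbdgfbfff$ge  e
   24  gfgefcbbdgfbfff$gegfffecf  f

fcbffebfggfgefffbggcf$def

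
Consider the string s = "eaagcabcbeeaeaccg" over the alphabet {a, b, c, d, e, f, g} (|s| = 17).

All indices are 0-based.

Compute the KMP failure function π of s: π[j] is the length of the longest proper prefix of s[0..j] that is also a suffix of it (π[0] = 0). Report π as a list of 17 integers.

π[0] = 0
j=1 s[j]='a': π[1]=0 (border '')
j=2 s[j]='a': π[2]=0 (border '')
j=3 s[j]='g': π[3]=0 (border '')
j=4 s[j]='c': π[4]=0 (border '')
j=5 s[j]='a': π[5]=0 (border '')
j=6 s[j]='b': π[6]=0 (border '')
j=7 s[j]='c': π[7]=0 (border '')
j=8 s[j]='b': π[8]=0 (border '')
j=9 s[j]='e': π[9]=1 (border 'e')
j=10 s[j]='e': k: 1→0; π[10]=1 (border 'e')
j=11 s[j]='a': π[11]=2 (border 'ea')
j=12 s[j]='e': k: 2→0; π[12]=1 (border 'e')
j=13 s[j]='a': π[13]=2 (border 'ea')
j=14 s[j]='c': k: 2→0; π[14]=0 (border '')
j=15 s[j]='c': π[15]=0 (border '')
j=16 s[j]='g': π[16]=0 (border '')

[0, 0, 0, 0, 0, 0, 0, 0, 0, 1, 1, 2, 1, 2, 0, 0, 0]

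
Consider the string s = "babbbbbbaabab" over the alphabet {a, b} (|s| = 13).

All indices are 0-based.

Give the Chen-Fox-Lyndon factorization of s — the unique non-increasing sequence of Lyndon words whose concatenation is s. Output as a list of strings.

emit factor 1: 'b' (i=0, period=1)
emit factor 2: 'abbbbbb' (i=1, period=7)
emit factor 3: 'aabab' (i=8, period=5)

["b", "abbbbbb", "aabab"]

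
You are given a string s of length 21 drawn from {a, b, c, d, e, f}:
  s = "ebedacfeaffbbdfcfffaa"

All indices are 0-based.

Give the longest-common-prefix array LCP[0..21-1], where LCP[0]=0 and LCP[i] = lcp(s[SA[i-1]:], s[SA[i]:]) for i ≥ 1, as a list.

rank→(start, suffix):
  0 → (20, 'a')
  1 → (19, 'aa')
  2 → (4, 'acfeaffbbdfcfffaa')
  3 → (8, 'affbbdfcfffaa')
  4 → (11, 'bbdfcfffaa')
  5 → (12, 'bdfcfffaa')
  6 → (1, 'bedacfeaffbbdfcfffaa')
  7 → (5, 'cfeaffbbdfcfffaa')
  8 → (15, 'cfffaa')
  9 → (3, 'dacfeaffbbdfcfffaa')
  10 → (13, 'dfcfffaa')
  11 → (7, 'eaffbbdfcfffaa')
  12 → (0, 'ebedacfeaffbbdfcfffaa')
  13 → (2, 'edacfeaffbbdfcfffaa')
  14 → (18, 'faa')
  15 → (10, 'fbbdfcfffaa')
  16 → (14, 'fcfffaa')
  17 → (6, 'feaffbbdfcfffaa')
  18 → (17, 'ffaa')
  19 → (9, 'ffbbdfcfffaa')
  20 → (16, 'fffaa')

SA = [20, 19, 4, 8, 11, 12, 1, 5, 15, 3, 13, 7, 0, 2, 18, 10, 14, 6, 17, 9, 16]
[i] adj suffixes → lcp
  [1] 20/19 → 1 ('a')
  [2] 19/4 → 1 ('a')
  [3] 4/8 → 1 ('a')
  [4] 8/11 → 0 ('')
  [5] 11/12 → 1 ('b')
  [6] 12/1 → 1 ('b')
  [7] 1/5 → 0 ('')
  [8] 5/15 → 2 ('cf')
  [9] 15/3 → 0 ('')
  [10] 3/13 → 1 ('d')
  [11] 13/7 → 0 ('')
  [12] 7/0 → 1 ('e')
  [13] 0/2 → 1 ('e')
  [14] 2/18 → 0 ('')
  [15] 18/10 → 1 ('f')
  [16] 10/14 → 1 ('f')
  [17] 14/6 → 1 ('f')
  [18] 6/17 → 1 ('f')
  [19] 17/9 → 2 ('ff')
  [20] 9/16 → 2 ('ff')

[0, 1, 1, 1, 0, 1, 1, 0, 2, 0, 1, 0, 1, 1, 0, 1, 1, 1, 1, 2, 2]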